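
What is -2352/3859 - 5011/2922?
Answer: -26209993/11275998 ≈ -2.3244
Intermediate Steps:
-2352/3859 - 5011/2922 = -26209993/11275998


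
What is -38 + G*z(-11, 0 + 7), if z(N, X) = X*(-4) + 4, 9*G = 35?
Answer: -394/3 ≈ -131.33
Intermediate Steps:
G = 35/9 (G = (1/9)*35 = 35/9 ≈ 3.8889)
z(N, X) = 4 - 4*X (z(N, X) = -4*X + 4 = 4 - 4*X)
-38 + G*z(-11, 0 + 7) = -38 + 35*(4 - 4*(0 + 7))/9 = -38 + 35*(4 - 4*7)/9 = -38 + 35*(4 - 28)/9 = -38 + (35/9)*(-24) = -38 - 280/3 = -394/3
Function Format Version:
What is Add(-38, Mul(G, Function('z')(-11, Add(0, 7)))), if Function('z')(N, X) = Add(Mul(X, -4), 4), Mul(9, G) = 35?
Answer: Rational(-394, 3) ≈ -131.33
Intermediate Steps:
G = Rational(35, 9) (G = Mul(Rational(1, 9), 35) = Rational(35, 9) ≈ 3.8889)
Function('z')(N, X) = Add(4, Mul(-4, X)) (Function('z')(N, X) = Add(Mul(-4, X), 4) = Add(4, Mul(-4, X)))
Add(-38, Mul(G, Function('z')(-11, Add(0, 7)))) = Add(-38, Mul(Rational(35, 9), Add(4, Mul(-4, Add(0, 7))))) = Add(-38, Mul(Rational(35, 9), Add(4, Mul(-4, 7)))) = Add(-38, Mul(Rational(35, 9), Add(4, -28))) = Add(-38, Mul(Rational(35, 9), -24)) = Add(-38, Rational(-280, 3)) = Rational(-394, 3)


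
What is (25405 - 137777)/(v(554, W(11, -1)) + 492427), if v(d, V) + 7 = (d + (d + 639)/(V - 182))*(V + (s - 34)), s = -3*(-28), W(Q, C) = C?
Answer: -20564076/95022121 ≈ -0.21641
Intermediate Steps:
s = 84
v(d, V) = -7 + (50 + V)*(d + (639 + d)/(-182 + V)) (v(d, V) = -7 + (d + (d + 639)/(V - 182))*(V + (84 - 34)) = -7 + (d + (639 + d)/(-182 + V))*(V + 50) = -7 + (d + (639 + d)/(-182 + V))*(50 + V) = -7 + (50 + V)*(d + (639 + d)/(-182 + V)))
(25405 - 137777)/(v(554, W(11, -1)) + 492427) = (25405 - 137777)/((33224 - 9050*554 + 632*(-1) + 554*(-1)² - 131*(-1)*554)/(-182 - 1) + 492427) = -112372/((33224 - 5013700 - 632 + 554*1 + 72574)/(-183) + 492427) = -112372/(-(33224 - 5013700 - 632 + 554 + 72574)/183 + 492427) = -112372/(-1/183*(-4907980) + 492427) = -112372/(4907980/183 + 492427) = -112372/95022121/183 = -112372*183/95022121 = -20564076/95022121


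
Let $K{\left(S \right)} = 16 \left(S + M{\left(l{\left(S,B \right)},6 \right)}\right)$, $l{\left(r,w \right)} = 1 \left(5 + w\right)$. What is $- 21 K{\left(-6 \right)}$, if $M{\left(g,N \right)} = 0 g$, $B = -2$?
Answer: $2016$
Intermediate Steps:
$l{\left(r,w \right)} = 5 + w$
$M{\left(g,N \right)} = 0$
$K{\left(S \right)} = 16 S$ ($K{\left(S \right)} = 16 \left(S + 0\right) = 16 S$)
$- 21 K{\left(-6 \right)} = - 21 \cdot 16 \left(-6\right) = \left(-21\right) \left(-96\right) = 2016$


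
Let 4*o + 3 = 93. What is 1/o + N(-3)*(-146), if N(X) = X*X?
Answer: -59128/45 ≈ -1314.0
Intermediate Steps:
o = 45/2 (o = -3/4 + (1/4)*93 = -3/4 + 93/4 = 45/2 ≈ 22.500)
N(X) = X**2
1/o + N(-3)*(-146) = 1/(45/2) + (-3)**2*(-146) = 2/45 + 9*(-146) = 2/45 - 1314 = -59128/45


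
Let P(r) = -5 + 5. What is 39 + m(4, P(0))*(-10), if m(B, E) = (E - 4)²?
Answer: -121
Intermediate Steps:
P(r) = 0
m(B, E) = (-4 + E)²
39 + m(4, P(0))*(-10) = 39 + (-4 + 0)²*(-10) = 39 + (-4)²*(-10) = 39 + 16*(-10) = 39 - 160 = -121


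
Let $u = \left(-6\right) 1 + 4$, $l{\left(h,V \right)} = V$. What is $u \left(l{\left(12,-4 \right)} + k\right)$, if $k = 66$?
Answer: $-124$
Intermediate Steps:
$u = -2$ ($u = -6 + 4 = -2$)
$u \left(l{\left(12,-4 \right)} + k\right) = - 2 \left(-4 + 66\right) = \left(-2\right) 62 = -124$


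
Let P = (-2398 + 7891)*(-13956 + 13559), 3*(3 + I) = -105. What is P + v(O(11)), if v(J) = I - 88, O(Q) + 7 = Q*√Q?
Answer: -2180847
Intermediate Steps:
O(Q) = -7 + Q^(3/2) (O(Q) = -7 + Q*√Q = -7 + Q^(3/2))
I = -38 (I = -3 + (⅓)*(-105) = -3 - 35 = -38)
P = -2180721 (P = 5493*(-397) = -2180721)
v(J) = -126 (v(J) = -38 - 88 = -126)
P + v(O(11)) = -2180721 - 126 = -2180847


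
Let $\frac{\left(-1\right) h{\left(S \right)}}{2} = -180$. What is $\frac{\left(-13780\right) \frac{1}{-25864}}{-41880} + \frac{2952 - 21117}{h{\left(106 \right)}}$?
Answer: $- \frac{51561971}{1021872} \approx -50.458$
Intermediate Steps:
$h{\left(S \right)} = 360$ ($h{\left(S \right)} = \left(-2\right) \left(-180\right) = 360$)
$\frac{\left(-13780\right) \frac{1}{-25864}}{-41880} + \frac{2952 - 21117}{h{\left(106 \right)}} = \frac{\left(-13780\right) \frac{1}{-25864}}{-41880} + \frac{2952 - 21117}{360} = \left(-13780\right) \left(- \frac{1}{25864}\right) \left(- \frac{1}{41880}\right) - \frac{1211}{24} = \frac{65}{122} \left(- \frac{1}{41880}\right) - \frac{1211}{24} = - \frac{13}{1021872} - \frac{1211}{24} = - \frac{51561971}{1021872}$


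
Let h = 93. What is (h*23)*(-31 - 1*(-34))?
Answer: 6417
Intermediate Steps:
(h*23)*(-31 - 1*(-34)) = (93*23)*(-31 - 1*(-34)) = 2139*(-31 + 34) = 2139*3 = 6417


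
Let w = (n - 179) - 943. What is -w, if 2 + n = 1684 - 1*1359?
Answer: 799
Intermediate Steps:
n = 323 (n = -2 + (1684 - 1*1359) = -2 + (1684 - 1359) = -2 + 325 = 323)
w = -799 (w = (323 - 179) - 943 = 144 - 943 = -799)
-w = -1*(-799) = 799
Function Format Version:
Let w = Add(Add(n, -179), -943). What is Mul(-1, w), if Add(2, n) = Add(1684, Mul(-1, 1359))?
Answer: 799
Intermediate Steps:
n = 323 (n = Add(-2, Add(1684, Mul(-1, 1359))) = Add(-2, Add(1684, -1359)) = Add(-2, 325) = 323)
w = -799 (w = Add(Add(323, -179), -943) = Add(144, -943) = -799)
Mul(-1, w) = Mul(-1, -799) = 799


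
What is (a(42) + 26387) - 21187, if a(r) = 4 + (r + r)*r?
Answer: 8732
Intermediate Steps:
a(r) = 4 + 2*r² (a(r) = 4 + (2*r)*r = 4 + 2*r²)
(a(42) + 26387) - 21187 = ((4 + 2*42²) + 26387) - 21187 = ((4 + 2*1764) + 26387) - 21187 = ((4 + 3528) + 26387) - 21187 = (3532 + 26387) - 21187 = 29919 - 21187 = 8732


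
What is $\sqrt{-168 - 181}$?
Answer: $i \sqrt{349} \approx 18.682 i$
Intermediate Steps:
$\sqrt{-168 - 181} = \sqrt{-349} = i \sqrt{349}$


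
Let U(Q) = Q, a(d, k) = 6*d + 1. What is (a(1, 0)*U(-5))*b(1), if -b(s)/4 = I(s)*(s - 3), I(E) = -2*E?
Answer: 560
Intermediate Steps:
a(d, k) = 1 + 6*d
b(s) = 8*s*(-3 + s) (b(s) = -4*(-2*s)*(s - 3) = -4*(-2*s)*(-3 + s) = -(-8)*s*(-3 + s) = 8*s*(-3 + s))
(a(1, 0)*U(-5))*b(1) = ((1 + 6*1)*(-5))*(8*1*(-3 + 1)) = ((1 + 6)*(-5))*(8*1*(-2)) = (7*(-5))*(-16) = -35*(-16) = 560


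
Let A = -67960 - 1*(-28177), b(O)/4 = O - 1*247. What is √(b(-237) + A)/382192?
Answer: I*√41719/382192 ≈ 0.00053442*I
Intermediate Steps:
b(O) = -988 + 4*O (b(O) = 4*(O - 1*247) = 4*(O - 247) = 4*(-247 + O) = -988 + 4*O)
A = -39783 (A = -67960 + 28177 = -39783)
√(b(-237) + A)/382192 = √((-988 + 4*(-237)) - 39783)/382192 = √((-988 - 948) - 39783)*(1/382192) = √(-1936 - 39783)*(1/382192) = √(-41719)*(1/382192) = (I*√41719)*(1/382192) = I*√41719/382192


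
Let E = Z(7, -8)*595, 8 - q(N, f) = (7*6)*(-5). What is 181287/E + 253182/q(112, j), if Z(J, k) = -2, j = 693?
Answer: 130883007/129710 ≈ 1009.0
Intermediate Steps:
q(N, f) = 218 (q(N, f) = 8 - 7*6*(-5) = 8 - 42*(-5) = 8 - 1*(-210) = 8 + 210 = 218)
E = -1190 (E = -2*595 = -1190)
181287/E + 253182/q(112, j) = 181287/(-1190) + 253182/218 = 181287*(-1/1190) + 253182*(1/218) = -181287/1190 + 126591/109 = 130883007/129710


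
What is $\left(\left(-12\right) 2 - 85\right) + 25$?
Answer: $-84$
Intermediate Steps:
$\left(\left(-12\right) 2 - 85\right) + 25 = \left(-24 - 85\right) + 25 = -109 + 25 = -84$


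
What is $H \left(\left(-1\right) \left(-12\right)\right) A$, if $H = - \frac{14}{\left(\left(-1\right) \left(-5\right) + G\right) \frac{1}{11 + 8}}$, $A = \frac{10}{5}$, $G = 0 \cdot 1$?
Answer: $- \frac{6384}{5} \approx -1276.8$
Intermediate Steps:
$G = 0$
$A = 2$ ($A = 10 \cdot \frac{1}{5} = 2$)
$H = - \frac{266}{5}$ ($H = - \frac{14}{\left(\left(-1\right) \left(-5\right) + 0\right) \frac{1}{11 + 8}} = - \frac{14}{\left(5 + 0\right) \frac{1}{19}} = - \frac{14}{5 \cdot \frac{1}{19}} = - \frac{14}{\frac{5}{19}} = \left(-14\right) \frac{19}{5} = - \frac{266}{5} \approx -53.2$)
$H \left(\left(-1\right) \left(-12\right)\right) A = - \frac{266 \left(\left(-1\right) \left(-12\right)\right)}{5} \cdot 2 = \left(- \frac{266}{5}\right) 12 \cdot 2 = \left(- \frac{3192}{5}\right) 2 = - \frac{6384}{5}$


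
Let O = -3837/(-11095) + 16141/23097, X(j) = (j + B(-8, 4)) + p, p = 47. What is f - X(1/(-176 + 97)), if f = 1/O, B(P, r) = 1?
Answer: -994634814959/21148899136 ≈ -47.030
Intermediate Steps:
X(j) = 48 + j (X(j) = (j + 1) + 47 = (1 + j) + 47 = 48 + j)
O = 267707584/256261215 (O = -3837*(-1/11095) + 16141*(1/23097) = 3837/11095 + 16141/23097 = 267707584/256261215 ≈ 1.0447)
f = 256261215/267707584 (f = 1/(267707584/256261215) = 256261215/267707584 ≈ 0.95724)
f - X(1/(-176 + 97)) = 256261215/267707584 - (48 + 1/(-176 + 97)) = 256261215/267707584 - (48 + 1/(-79)) = 256261215/267707584 - (48 - 1/79) = 256261215/267707584 - 1*3791/79 = 256261215/267707584 - 3791/79 = -994634814959/21148899136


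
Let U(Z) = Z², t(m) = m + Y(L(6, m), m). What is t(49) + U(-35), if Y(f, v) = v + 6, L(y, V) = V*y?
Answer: 1329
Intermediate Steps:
Y(f, v) = 6 + v
t(m) = 6 + 2*m (t(m) = m + (6 + m) = 6 + 2*m)
t(49) + U(-35) = (6 + 2*49) + (-35)² = (6 + 98) + 1225 = 104 + 1225 = 1329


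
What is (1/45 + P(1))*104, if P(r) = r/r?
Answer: 4784/45 ≈ 106.31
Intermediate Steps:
P(r) = 1
(1/45 + P(1))*104 = (1/45 + 1)*104 = (46/45)*104 = 4784/45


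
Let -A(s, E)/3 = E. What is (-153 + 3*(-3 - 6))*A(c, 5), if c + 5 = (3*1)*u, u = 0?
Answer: 2700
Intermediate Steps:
c = -5 (c = -5 + (3*1)*0 = -5 + 3*0 = -5 + 0 = -5)
A(s, E) = -3*E
(-153 + 3*(-3 - 6))*A(c, 5) = (-153 + 3*(-3 - 6))*(-3*5) = (-153 + 3*(-9))*(-15) = (-153 - 27)*(-15) = -180*(-15) = 2700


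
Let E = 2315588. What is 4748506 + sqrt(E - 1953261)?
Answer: 4748506 + sqrt(362327) ≈ 4.7491e+6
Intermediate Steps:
4748506 + sqrt(E - 1953261) = 4748506 + sqrt(2315588 - 1953261) = 4748506 + sqrt(362327)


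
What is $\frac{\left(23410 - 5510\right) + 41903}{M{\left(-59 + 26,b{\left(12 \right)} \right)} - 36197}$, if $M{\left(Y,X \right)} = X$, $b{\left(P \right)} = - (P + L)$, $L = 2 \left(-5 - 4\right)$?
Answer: $- \frac{59803}{36191} \approx -1.6524$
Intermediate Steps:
$L = -18$ ($L = 2 \left(-9\right) = -18$)
$b{\left(P \right)} = 18 - P$ ($b{\left(P \right)} = - (P - 18) = - (-18 + P) = 18 - P$)
$\frac{\left(23410 - 5510\right) + 41903}{M{\left(-59 + 26,b{\left(12 \right)} \right)} - 36197} = \frac{\left(23410 - 5510\right) + 41903}{\left(18 - 12\right) - 36197} = \frac{17900 + 41903}{6 - 36197} = \frac{59803}{-36191} = 59803 \left(- \frac{1}{36191}\right) = - \frac{59803}{36191}$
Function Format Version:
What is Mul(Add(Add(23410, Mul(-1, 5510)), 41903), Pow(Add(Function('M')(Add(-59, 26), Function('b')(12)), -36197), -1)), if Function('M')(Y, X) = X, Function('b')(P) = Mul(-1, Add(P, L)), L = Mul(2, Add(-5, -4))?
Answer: Rational(-59803, 36191) ≈ -1.6524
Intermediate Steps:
L = -18 (L = Mul(2, -9) = -18)
Function('b')(P) = Add(18, Mul(-1, P)) (Function('b')(P) = Mul(-1, Add(P, -18)) = Mul(-1, Add(-18, P)) = Add(18, Mul(-1, P)))
Mul(Add(Add(23410, Mul(-1, 5510)), 41903), Pow(Add(Function('M')(Add(-59, 26), Function('b')(12)), -36197), -1)) = Mul(Add(Add(23410, Mul(-1, 5510)), 41903), Pow(Add(Add(18, Mul(-1, 12)), -36197), -1)) = Mul(Add(Add(23410, -5510), 41903), Pow(Add(Add(18, -12), -36197), -1)) = Mul(Add(17900, 41903), Pow(Add(6, -36197), -1)) = Mul(59803, Pow(-36191, -1)) = Mul(59803, Rational(-1, 36191)) = Rational(-59803, 36191)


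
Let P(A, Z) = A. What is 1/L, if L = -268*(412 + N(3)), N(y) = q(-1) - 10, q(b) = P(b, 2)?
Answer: -1/107468 ≈ -9.3051e-6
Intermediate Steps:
q(b) = b
N(y) = -11 (N(y) = -1 - 10 = -11)
L = -107468 (L = -268*(412 - 11) = -268*401 = -107468)
1/L = 1/(-107468) = -1/107468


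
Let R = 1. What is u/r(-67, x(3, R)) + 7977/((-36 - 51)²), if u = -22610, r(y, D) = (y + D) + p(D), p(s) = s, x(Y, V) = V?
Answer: 11443573/32799 ≈ 348.90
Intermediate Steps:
r(y, D) = y + 2*D (r(y, D) = (y + D) + D = (D + y) + D = y + 2*D)
u/r(-67, x(3, R)) + 7977/((-36 - 51)²) = -22610/(-67 + 2*1) + 7977/((-36 - 51)²) = -22610/(-67 + 2) + 7977/((-87)²) = -22610/(-65) + 7977/7569 = -22610*(-1/65) + 7977*(1/7569) = 4522/13 + 2659/2523 = 11443573/32799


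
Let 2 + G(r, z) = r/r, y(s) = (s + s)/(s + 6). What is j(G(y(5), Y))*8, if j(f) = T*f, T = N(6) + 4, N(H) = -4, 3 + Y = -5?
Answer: 0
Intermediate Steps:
Y = -8 (Y = -3 - 5 = -8)
y(s) = 2*s/(6 + s) (y(s) = (2*s)/(6 + s) = 2*s/(6 + s))
G(r, z) = -1 (G(r, z) = -2 + r/r = -2 + 1 = -1)
T = 0 (T = -4 + 4 = 0)
j(f) = 0 (j(f) = 0*f = 0)
j(G(y(5), Y))*8 = 0*8 = 0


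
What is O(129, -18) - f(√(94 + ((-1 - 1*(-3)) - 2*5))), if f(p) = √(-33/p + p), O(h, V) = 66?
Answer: 66 - √53*86^(¾)/86 ≈ 63.609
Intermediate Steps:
f(p) = √(p - 33/p)
O(129, -18) - f(√(94 + ((-1 - 1*(-3)) - 2*5))) = 66 - √(√(94 + ((-1 - 1*(-3)) - 2*5)) - 33/√(94 + ((-1 - 1*(-3)) - 2*5))) = 66 - √(√(94 + ((-1 + 3) - 10)) - 33/√(94 + ((-1 + 3) - 10))) = 66 - √(√(94 + (2 - 10)) - 33/√(94 + (2 - 10))) = 66 - √(√(94 - 8) - 33/√(94 - 8)) = 66 - √(√86 - 33*√86/86) = 66 - √(53*√86/86) = 66 - 86^(¾)*86*√53/7396 = 66 - √53*86^(¾)/86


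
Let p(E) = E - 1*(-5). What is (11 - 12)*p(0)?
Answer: -5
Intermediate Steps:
p(E) = 5 + E (p(E) = E + 5 = 5 + E)
(11 - 12)*p(0) = (11 - 12)*(5 + 0) = -1*5 = -5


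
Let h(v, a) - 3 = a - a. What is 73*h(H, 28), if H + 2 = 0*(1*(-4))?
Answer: 219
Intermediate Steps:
H = -2 (H = -2 + 0*(1*(-4)) = -2 + 0*(-4) = -2 + 0 = -2)
h(v, a) = 3 (h(v, a) = 3 + (a - a) = 3 + 0 = 3)
73*h(H, 28) = 73*3 = 219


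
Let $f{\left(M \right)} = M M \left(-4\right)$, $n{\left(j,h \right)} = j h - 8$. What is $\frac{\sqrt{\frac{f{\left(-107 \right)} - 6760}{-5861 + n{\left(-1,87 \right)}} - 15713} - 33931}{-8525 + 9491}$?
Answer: $- \frac{33931}{966} + \frac{i \sqrt{34818058302}}{1438374} \approx -35.125 + 0.12973 i$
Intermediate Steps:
$n{\left(j,h \right)} = -8 + h j$ ($n{\left(j,h \right)} = h j - 8 = -8 + h j$)
$f{\left(M \right)} = - 4 M^{2}$ ($f{\left(M \right)} = M^{2} \left(-4\right) = - 4 M^{2}$)
$\frac{\sqrt{\frac{f{\left(-107 \right)} - 6760}{-5861 + n{\left(-1,87 \right)}} - 15713} - 33931}{-8525 + 9491} = \frac{\sqrt{\frac{- 4 \left(-107\right)^{2} - 6760}{-5861 + \left(-8 + 87 \left(-1\right)\right)} - 15713} - 33931}{-8525 + 9491} = \frac{\sqrt{\frac{\left(-4\right) 11449 - 6760}{-5861 - 95} - 15713} - 33931}{966} = \left(\sqrt{\frac{-45796 - 6760}{-5861 - 95} - 15713} - 33931\right) \frac{1}{966} = \left(\sqrt{- \frac{52556}{-5956} - 15713} - 33931\right) \frac{1}{966} = \left(\sqrt{\left(-52556\right) \left(- \frac{1}{5956}\right) - 15713} - 33931\right) \frac{1}{966} = \left(\sqrt{\frac{13139}{1489} - 15713} - 33931\right) \frac{1}{966} = \left(\sqrt{- \frac{23383518}{1489}} - 33931\right) \frac{1}{966} = \left(\frac{i \sqrt{34818058302}}{1489} - 33931\right) \frac{1}{966} = \left(-33931 + \frac{i \sqrt{34818058302}}{1489}\right) \frac{1}{966} = - \frac{33931}{966} + \frac{i \sqrt{34818058302}}{1438374}$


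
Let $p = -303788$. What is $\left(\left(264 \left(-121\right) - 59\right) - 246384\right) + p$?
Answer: $-582175$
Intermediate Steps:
$\left(\left(264 \left(-121\right) - 59\right) - 246384\right) + p = \left(\left(264 \left(-121\right) - 59\right) - 246384\right) - 303788 = \left(\left(-31944 - 59\right) - 246384\right) - 303788 = \left(-32003 - 246384\right) - 303788 = -278387 - 303788 = -582175$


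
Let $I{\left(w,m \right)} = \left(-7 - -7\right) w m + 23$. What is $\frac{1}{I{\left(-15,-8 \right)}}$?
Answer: $\frac{1}{23} \approx 0.043478$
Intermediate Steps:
$I{\left(w,m \right)} = 23$ ($I{\left(w,m \right)} = \left(-7 + 7\right) w m + 23 = 0 w m + 23 = 0 m + 23 = 0 + 23 = 23$)
$\frac{1}{I{\left(-15,-8 \right)}} = \frac{1}{23}$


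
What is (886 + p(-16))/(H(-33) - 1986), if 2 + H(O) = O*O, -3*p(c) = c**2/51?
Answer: -135302/137547 ≈ -0.98368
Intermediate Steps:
p(c) = -c**2/153 (p(c) = -c**2/(3*51) = -c**2/153)
H(O) = -2 + O**2 (H(O) = -2 + O*O = -2 + O**2)
(886 + p(-16))/(H(-33) - 1986) = (886 - 1/153*(-16)**2)/((-2 + (-33)**2) - 1986) = (886 - 1/153*256)/((-2 + 1089) - 1986) = (886 - 256/153)/(1087 - 1986) = (135302/153)/(-899) = (135302/153)*(-1/899) = -135302/137547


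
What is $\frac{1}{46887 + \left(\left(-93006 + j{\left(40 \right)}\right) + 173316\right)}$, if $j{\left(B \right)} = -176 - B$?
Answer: $\frac{1}{126981} \approx 7.8752 \cdot 10^{-6}$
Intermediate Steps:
$\frac{1}{46887 + \left(\left(-93006 + j{\left(40 \right)}\right) + 173316\right)} = \frac{1}{46887 + \left(\left(-93006 - 216\right) + 173316\right)} = \frac{1}{46887 + \left(-93222 + 173316\right)} = \frac{1}{46887 + 80094} = \frac{1}{126981}$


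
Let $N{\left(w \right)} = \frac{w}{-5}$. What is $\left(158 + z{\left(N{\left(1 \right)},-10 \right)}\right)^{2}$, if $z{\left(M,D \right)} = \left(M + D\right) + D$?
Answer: $\frac{474721}{25} \approx 18989.0$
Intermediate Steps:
$N{\left(w \right)} = - \frac{w}{5}$ ($N{\left(w \right)} = w \left(- \frac{1}{5}\right) = - \frac{w}{5}$)
$z{\left(M,D \right)} = M + 2 D$ ($z{\left(M,D \right)} = \left(D + M\right) + D = M + 2 D$)
$\left(158 + z{\left(N{\left(1 \right)},-10 \right)}\right)^{2} = \left(158 + \left(\left(- \frac{1}{5}\right) 1 + 2 \left(-10\right)\right)\right)^{2} = \left(158 - \frac{101}{5}\right)^{2} = \left(\frac{689}{5}\right)^{2} = \frac{474721}{25}$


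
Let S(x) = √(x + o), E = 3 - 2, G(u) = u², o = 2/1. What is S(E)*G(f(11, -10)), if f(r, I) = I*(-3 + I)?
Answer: 16900*√3 ≈ 29272.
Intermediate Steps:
o = 2 (o = 2*1 = 2)
E = 1
S(x) = √(2 + x) (S(x) = √(x + 2) = √(2 + x))
S(E)*G(f(11, -10)) = √(2 + 1)*(-10*(-3 - 10))² = √3*(-10*(-13))² = √3*130² = √3*16900 = 16900*√3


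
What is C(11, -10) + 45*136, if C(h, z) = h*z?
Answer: 6010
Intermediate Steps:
C(11, -10) + 45*136 = 11*(-10) + 45*136 = -110 + 6120 = 6010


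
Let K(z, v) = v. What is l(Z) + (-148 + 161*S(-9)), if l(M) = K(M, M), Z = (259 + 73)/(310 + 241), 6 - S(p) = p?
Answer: 1249449/551 ≈ 2267.6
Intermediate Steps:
S(p) = 6 - p
Z = 332/551 ≈ 0.60254
l(M) = M
l(Z) + (-148 + 161*S(-9)) = 332/551 + (-148 + 161*(6 - 1*(-9))) = 332/551 + (-148 + 161*(6 + 9)) = 332/551 + (-148 + 161*15) = 332/551 + (-148 + 2415) = 332/551 + 2267 = 1249449/551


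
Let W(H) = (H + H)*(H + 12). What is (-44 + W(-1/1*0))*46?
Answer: -2024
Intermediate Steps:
W(H) = 2*H*(12 + H) (W(H) = (2*H)*(12 + H) = 2*H*(12 + H))
(-44 + W(-1/1*0))*46 = (-44 + 2*(-1/1*0)*(12 - 1/1*0))*46 = (-44 + 2*(-1*1*0)*(12 - 1*1*0))*46 = (-44 + 2*(-1*0)*(12 - 1*0))*46 = (-44 + 2*0*(12 + 0))*46 = (-44 + 2*0*12)*46 = (-44 + 0)*46 = -44*46 = -2024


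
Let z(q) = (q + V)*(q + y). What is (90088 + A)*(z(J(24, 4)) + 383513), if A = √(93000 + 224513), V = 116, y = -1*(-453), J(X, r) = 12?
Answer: 39911956904 + 443033*√317513 ≈ 4.0162e+10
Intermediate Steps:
y = 453
z(q) = (116 + q)*(453 + q) (z(q) = (q + 116)*(q + 453) = (116 + q)*(453 + q))
A = √317513 ≈ 563.48
(90088 + A)*(z(J(24, 4)) + 383513) = (90088 + √317513)*((52548 + 12² + 569*12) + 383513) = (90088 + √317513)*((52548 + 144 + 6828) + 383513) = (90088 + √317513)*(59520 + 383513) = (90088 + √317513)*443033 = 39911956904 + 443033*√317513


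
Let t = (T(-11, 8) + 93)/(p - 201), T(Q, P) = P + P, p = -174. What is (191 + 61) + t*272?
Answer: 64852/375 ≈ 172.94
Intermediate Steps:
T(Q, P) = 2*P
t = -109/375 (t = (2*8 + 93)/(-174 - 201) = (16 + 93)/(-375) = 109*(-1/375) = -109/375 ≈ -0.29067)
(191 + 61) + t*272 = (191 + 61) - 109/375*272 = 252 - 29648/375 = 64852/375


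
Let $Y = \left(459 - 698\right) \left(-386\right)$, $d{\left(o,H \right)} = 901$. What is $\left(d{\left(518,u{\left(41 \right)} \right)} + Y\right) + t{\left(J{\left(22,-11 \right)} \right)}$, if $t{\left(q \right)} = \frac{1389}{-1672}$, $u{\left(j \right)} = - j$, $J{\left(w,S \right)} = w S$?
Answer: $\frac{155753771}{1672} \approx 93154.0$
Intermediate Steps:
$J{\left(w,S \right)} = S w$
$t{\left(q \right)} = - \frac{1389}{1672}$ ($t{\left(q \right)} = 1389 \left(- \frac{1}{1672}\right) = - \frac{1389}{1672}$)
$Y = 92254$ ($Y = \left(-239\right) \left(-386\right) = 92254$)
$\left(d{\left(518,u{\left(41 \right)} \right)} + Y\right) + t{\left(J{\left(22,-11 \right)} \right)} = \left(901 + 92254\right) - \frac{1389}{1672} = 93155 - \frac{1389}{1672} = \frac{155753771}{1672}$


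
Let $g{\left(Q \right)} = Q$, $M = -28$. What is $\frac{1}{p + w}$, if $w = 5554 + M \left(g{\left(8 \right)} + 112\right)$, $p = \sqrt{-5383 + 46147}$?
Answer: $\frac{1097}{2386436} - \frac{\sqrt{10191}}{2386436} \approx 0.00041738$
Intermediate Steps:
$p = 2 \sqrt{10191}$ ($p = \sqrt{40764} = 2 \sqrt{10191} \approx 201.9$)
$w = 2194$ ($w = 5554 - 28 \left(8 + 112\right) = 5554 - 3360 = 2194$)
$\frac{1}{p + w} = \frac{1}{2 \sqrt{10191} + 2194} = \frac{1}{2194 + 2 \sqrt{10191}}$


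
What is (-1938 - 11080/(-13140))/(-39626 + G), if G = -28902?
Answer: 159089/5627862 ≈ 0.028268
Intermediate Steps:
(-1938 - 11080/(-13140))/(-39626 + G) = (-1938 - 11080/(-13140))/(-39626 - 28902) = (-1938 - 11080*(-1/13140))/(-68528) = (-1938 + 554/657)*(-1/68528) = -1272712/657*(-1/68528) = 159089/5627862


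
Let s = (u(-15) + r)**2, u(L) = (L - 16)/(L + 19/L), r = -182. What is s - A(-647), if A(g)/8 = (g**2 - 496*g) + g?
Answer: -349985832463/59536 ≈ -5.8786e+6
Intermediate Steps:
A(g) = -3960*g + 8*g**2 (A(g) = 8*((g**2 - 496*g) + g) = 8*(g**2 - 495*g) = -3960*g + 8*g**2)
u(L) = (-16 + L)/(L + 19/L)
s = 1930987249/59536 (s = (-15*(-16 - 15)/(19 + (-15)**2) - 182)**2 = (-15*(-31)/(19 + 225) - 182)**2 = (-15*(-31)/244 - 182)**2 = (-15*1/244*(-31) - 182)**2 = (465/244 - 182)**2 = (-43943/244)**2 = 1930987249/59536 ≈ 32434.)
s - A(-647) = 1930987249/59536 - 8*(-647)*(-495 - 647) = 1930987249/59536 - 8*(-647)*(-1142) = 1930987249/59536 - 1*5910992 = 1930987249/59536 - 5910992 = -349985832463/59536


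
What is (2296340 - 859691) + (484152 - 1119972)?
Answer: 800829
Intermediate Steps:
(2296340 - 859691) + (484152 - 1119972) = 1436649 - 635820 = 800829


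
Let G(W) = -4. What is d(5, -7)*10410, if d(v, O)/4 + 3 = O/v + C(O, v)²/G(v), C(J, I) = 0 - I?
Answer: -443466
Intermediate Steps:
C(J, I) = -I
d(v, O) = -12 - v² + 4*O/v (d(v, O) = -12 + 4*(O/v + (-v)²/(-4)) = -12 + 4*(O/v + v²*(-¼)) = -12 + 4*(O/v - v²/4) = -12 + 4*(-v²/4 + O/v) = -12 + (-v² + 4*O/v) = -12 - v² + 4*O/v)
d(5, -7)*10410 = (-12 - 1*5² + 4*(-7)/5)*10410 = (-12 - 1*25 + 4*(-7)*(⅕))*10410 = (-12 - 25 - 28/5)*10410 = -213/5*10410 = -443466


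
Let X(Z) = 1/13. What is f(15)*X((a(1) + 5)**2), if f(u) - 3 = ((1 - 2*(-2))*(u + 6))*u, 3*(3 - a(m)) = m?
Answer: 1578/13 ≈ 121.38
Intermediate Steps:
a(m) = 3 - m/3
X(Z) = 1/13
f(u) = 3 + u*(30 + 5*u) (f(u) = 3 + ((1 - 2*(-2))*(u + 6))*u = 3 + ((1 + 4)*(6 + u))*u = 3 + (5*(6 + u))*u = 3 + (30 + 5*u)*u = 3 + u*(30 + 5*u))
f(15)*X((a(1) + 5)**2) = (3 + 5*15**2 + 30*15)*(1/13) = (3 + 5*225 + 450)*(1/13) = (3 + 1125 + 450)*(1/13) = 1578*(1/13) = 1578/13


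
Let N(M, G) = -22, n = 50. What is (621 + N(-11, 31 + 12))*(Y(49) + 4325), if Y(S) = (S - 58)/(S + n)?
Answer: 28496826/11 ≈ 2.5906e+6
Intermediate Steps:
Y(S) = (-58 + S)/(50 + S) (Y(S) = (S - 58)/(S + 50) = (-58 + S)/(50 + S))
(621 + N(-11, 31 + 12))*(Y(49) + 4325) = (621 - 22)*((-58 + 49)/(50 + 49) + 4325) = 599*(-9/99 + 4325) = 599*((1/99)*(-9) + 4325) = 599*(-1/11 + 4325) = 599*(47574/11) = 28496826/11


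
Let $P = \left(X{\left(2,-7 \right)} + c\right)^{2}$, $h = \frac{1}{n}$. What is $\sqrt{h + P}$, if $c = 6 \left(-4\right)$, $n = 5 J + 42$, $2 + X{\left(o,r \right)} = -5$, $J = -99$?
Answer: $\frac{2 \sqrt{49301349}}{453} \approx 31.0$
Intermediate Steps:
$X{\left(o,r \right)} = -7$ ($X{\left(o,r \right)} = -2 - 5 = -7$)
$n = -453$ ($n = 5 \left(-99\right) + 42 = -495 + 42 = -453$)
$c = -24$
$h = - \frac{1}{453}$ ($h = \frac{1}{-453} = - \frac{1}{453} \approx -0.0022075$)
$P = 961$ ($P = \left(-7 - 24\right)^{2} = \left(-31\right)^{2} = 961$)
$\sqrt{h + P} = \sqrt{- \frac{1}{453} + 961} = \sqrt{\frac{435332}{453}} = \frac{2 \sqrt{49301349}}{453}$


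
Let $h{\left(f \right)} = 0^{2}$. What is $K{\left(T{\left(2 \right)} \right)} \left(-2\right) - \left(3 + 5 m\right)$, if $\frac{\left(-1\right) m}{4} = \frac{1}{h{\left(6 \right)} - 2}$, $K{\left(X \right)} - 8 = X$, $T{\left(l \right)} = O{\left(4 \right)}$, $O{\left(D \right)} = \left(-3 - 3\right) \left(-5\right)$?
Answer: $-89$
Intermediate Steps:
$h{\left(f \right)} = 0$
$O{\left(D \right)} = 30$ ($O{\left(D \right)} = \left(-6\right) \left(-5\right) = 30$)
$T{\left(l \right)} = 30$
$K{\left(X \right)} = 8 + X$
$m = 2$ ($m = - \frac{4}{0 - 2} = - \frac{4}{-2} = \left(-4\right) \left(- \frac{1}{2}\right) = 2$)
$K{\left(T{\left(2 \right)} \right)} \left(-2\right) - \left(3 + 5 m\right) = \left(8 + 30\right) \left(-2\right) - 13 = 38 \left(-2\right) - 13 = -76 - 13 = -89$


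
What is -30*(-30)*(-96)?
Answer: -86400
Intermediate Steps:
-30*(-30)*(-96) = 900*(-96) = -86400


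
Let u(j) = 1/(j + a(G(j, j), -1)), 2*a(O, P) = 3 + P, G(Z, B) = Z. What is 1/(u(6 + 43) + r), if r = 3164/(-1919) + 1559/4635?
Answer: -88945650/114955277 ≈ -0.77374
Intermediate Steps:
a(O, P) = 3/2 + P/2 (a(O, P) = (3 + P)/2 = 3/2 + P/2)
u(j) = 1/(1 + j) (u(j) = 1/(j + (3/2 + (1/2)*(-1))) = 1/(j + (3/2 - 1/2)) = 1/(j + 1) = 1/(1 + j))
r = -11673419/8894565 (r = 3164*(-1/1919) + 1559*(1/4635) = -3164/1919 + 1559/4635 = -11673419/8894565 ≈ -1.3124)
1/(u(6 + 43) + r) = 1/(1/(1 + (6 + 43)) - 11673419/8894565) = 1/(1/(1 + 49) - 11673419/8894565) = 1/(1/50 - 11673419/8894565) = 1/(-114955277/88945650) = -88945650/114955277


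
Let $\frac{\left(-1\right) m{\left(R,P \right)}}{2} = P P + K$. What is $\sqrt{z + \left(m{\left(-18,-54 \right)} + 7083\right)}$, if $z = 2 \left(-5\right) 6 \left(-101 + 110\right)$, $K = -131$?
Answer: $\sqrt{973} \approx 31.193$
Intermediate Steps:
$m{\left(R,P \right)} = 262 - 2 P^{2}$ ($m{\left(R,P \right)} = - 2 \left(P P - 131\right) = - 2 \left(P^{2} - 131\right) = - 2 \left(-131 + P^{2}\right) = 262 - 2 P^{2}$)
$z = -540$ ($z = \left(-10\right) 6 \cdot 9 = \left(-60\right) 9 = -540$)
$\sqrt{z + \left(m{\left(-18,-54 \right)} + 7083\right)} = \sqrt{-540 + \left(\left(262 - 2 \left(-54\right)^{2}\right) + 7083\right)} = \sqrt{-540 + \left(\left(262 - 5832\right) + 7083\right)} = \sqrt{-540 + \left(-5570 + 7083\right)} = \sqrt{-540 + 1513} = \sqrt{973}$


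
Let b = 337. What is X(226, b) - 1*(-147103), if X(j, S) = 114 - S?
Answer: 146880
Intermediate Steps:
X(226, b) - 1*(-147103) = (114 - 1*337) - 1*(-147103) = (114 - 337) + 147103 = -223 + 147103 = 146880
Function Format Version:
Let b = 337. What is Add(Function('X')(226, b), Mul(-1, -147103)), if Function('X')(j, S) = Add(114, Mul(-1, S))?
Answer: 146880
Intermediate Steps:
Add(Function('X')(226, b), Mul(-1, -147103)) = Add(Add(114, Mul(-1, 337)), Mul(-1, -147103)) = Add(Add(114, -337), 147103) = Add(-223, 147103) = 146880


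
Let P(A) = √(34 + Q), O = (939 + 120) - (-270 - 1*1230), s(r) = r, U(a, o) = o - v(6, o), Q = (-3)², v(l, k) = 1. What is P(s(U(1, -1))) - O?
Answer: -2559 + √43 ≈ -2552.4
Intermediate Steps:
Q = 9
U(a, o) = -1 + o (U(a, o) = o - 1*1 = o - 1 = -1 + o)
O = 2559 (O = 1059 - (-270 - 1230) = 1059 - 1*(-1500) = 1059 + 1500 = 2559)
P(A) = √43 (P(A) = √(34 + 9) = √43)
P(s(U(1, -1))) - O = √43 - 1*2559 = √43 - 2559 = -2559 + √43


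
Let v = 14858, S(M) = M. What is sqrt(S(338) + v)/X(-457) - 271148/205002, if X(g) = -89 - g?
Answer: -135574/102501 + sqrt(3799)/184 ≈ -0.98768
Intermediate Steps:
sqrt(S(338) + v)/X(-457) - 271148/205002 = sqrt(338 + 14858)/(-89 - 1*(-457)) - 271148/205002 = sqrt(15196)/(-89 + 457) - 271148*1/205002 = (2*sqrt(3799))/368 - 135574/102501 = (2*sqrt(3799))*(1/368) - 135574/102501 = sqrt(3799)/184 - 135574/102501 = -135574/102501 + sqrt(3799)/184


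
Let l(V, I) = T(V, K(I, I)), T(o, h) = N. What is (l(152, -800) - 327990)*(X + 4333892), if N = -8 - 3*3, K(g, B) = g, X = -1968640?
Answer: -775819212764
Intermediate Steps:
N = -17 (N = -8 - 1*9 = -8 - 9 = -17)
T(o, h) = -17
l(V, I) = -17
(l(152, -800) - 327990)*(X + 4333892) = (-17 - 327990)*(-1968640 + 4333892) = -328007*2365252 = -775819212764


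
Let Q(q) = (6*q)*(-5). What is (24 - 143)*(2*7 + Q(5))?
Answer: 16184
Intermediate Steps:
Q(q) = -30*q
(24 - 143)*(2*7 + Q(5)) = (24 - 143)*(2*7 - 30*5) = -119*(14 - 150) = -119*(-136) = 16184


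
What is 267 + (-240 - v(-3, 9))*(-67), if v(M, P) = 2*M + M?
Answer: 15744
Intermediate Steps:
v(M, P) = 3*M
267 + (-240 - v(-3, 9))*(-67) = 267 + (-240 - 3*(-3))*(-67) = 267 + (-240 - 1*(-9))*(-67) = 267 + (-240 + 9)*(-67) = 267 - 231*(-67) = 267 + 15477 = 15744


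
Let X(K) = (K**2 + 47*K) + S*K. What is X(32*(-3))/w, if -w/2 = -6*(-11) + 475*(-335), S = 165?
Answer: -5568/159059 ≈ -0.035006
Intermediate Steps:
X(K) = K**2 + 212*K (X(K) = (K**2 + 47*K) + 165*K = K**2 + 212*K)
w = 318118 (w = -2*(-6*(-11) + 475*(-335)) = -2*(66 - 159125) = -2*(-159059) = 318118)
X(32*(-3))/w = ((32*(-3))*(212 + 32*(-3)))/318118 = -96*(212 - 96)*(1/318118) = -96*116*(1/318118) = -11136*1/318118 = -5568/159059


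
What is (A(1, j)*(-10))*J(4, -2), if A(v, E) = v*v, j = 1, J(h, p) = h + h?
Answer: -80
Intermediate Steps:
J(h, p) = 2*h
A(v, E) = v²
(A(1, j)*(-10))*J(4, -2) = (1²*(-10))*(2*4) = (1*(-10))*8 = -10*8 = -80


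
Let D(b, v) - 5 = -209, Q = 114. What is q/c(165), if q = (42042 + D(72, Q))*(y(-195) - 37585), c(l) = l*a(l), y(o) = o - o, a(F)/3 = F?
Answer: -104832082/5445 ≈ -19253.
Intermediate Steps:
a(F) = 3*F
D(b, v) = -204 (D(b, v) = 5 - 209 = -204)
y(o) = 0
c(l) = 3*l² (c(l) = l*(3*l) = 3*l²)
q = -1572481230 (q = (42042 - 204)*(0 - 37585) = 41838*(-37585) = -1572481230)
q/c(165) = -1572481230/(3*165²) = -1572481230/(3*27225) = -1572481230/81675 = -1572481230*1/81675 = -104832082/5445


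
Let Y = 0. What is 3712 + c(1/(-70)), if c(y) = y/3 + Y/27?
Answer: 779519/210 ≈ 3712.0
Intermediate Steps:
c(y) = y/3 (c(y) = y/3 + 0/27 = y*(1/3) + 0*(1/27) = y/3 + 0 = y/3)
3712 + c(1/(-70)) = 3712 + (1/3)/(-70) = 3712 + (1/3)*(-1/70) = 3712 - 1/210 = 779519/210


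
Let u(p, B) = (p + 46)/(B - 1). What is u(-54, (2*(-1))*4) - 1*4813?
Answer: -43309/9 ≈ -4812.1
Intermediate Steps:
u(p, B) = (46 + p)/(-1 + B)
u(-54, (2*(-1))*4) - 1*4813 = (46 - 54)/(-1 + (2*(-1))*4) - 1*4813 = -8/(-1 - 2*4) - 4813 = -8/(-1 - 8) - 4813 = -8/(-9) - 4813 = -⅑*(-8) - 4813 = 8/9 - 4813 = -43309/9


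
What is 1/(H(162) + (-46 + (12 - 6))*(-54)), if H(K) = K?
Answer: 1/2322 ≈ 0.00043066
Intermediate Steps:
1/(H(162) + (-46 + (12 - 6))*(-54)) = 1/(162 + (-46 + (12 - 6))*(-54)) = 1/(162 + (-46 + 6)*(-54)) = 1/(162 - 40*(-54)) = 1/(162 + 2160) = 1/2322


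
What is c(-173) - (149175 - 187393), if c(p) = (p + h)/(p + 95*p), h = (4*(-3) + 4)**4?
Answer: 634720621/16608 ≈ 38218.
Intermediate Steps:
h = 4096 (h = (-12 + 4)**4 = (-8)**4 = 4096)
c(p) = (4096 + p)/(96*p) (c(p) = (p + 4096)/(p + 95*p) = (4096 + p)/((96*p)) = (4096 + p)*(1/(96*p)) = (4096 + p)/(96*p))
c(-173) - (149175 - 187393) = (1/96)*(4096 - 173)/(-173) - (149175 - 187393) = (1/96)*(-1/173)*3923 - 1*(-38218) = -3923/16608 + 38218 = 634720621/16608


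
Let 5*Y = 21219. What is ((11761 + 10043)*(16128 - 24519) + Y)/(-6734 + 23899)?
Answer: -914765601/85825 ≈ -10659.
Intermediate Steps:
Y = 21219/5 (Y = (⅕)*21219 = 21219/5 ≈ 4243.8)
((11761 + 10043)*(16128 - 24519) + Y)/(-6734 + 23899) = ((11761 + 10043)*(16128 - 24519) + 21219/5)/(-6734 + 23899) = (21804*(-8391) + 21219/5)/17165 = (-182957364 + 21219/5)*(1/17165) = -914765601/5*1/17165 = -914765601/85825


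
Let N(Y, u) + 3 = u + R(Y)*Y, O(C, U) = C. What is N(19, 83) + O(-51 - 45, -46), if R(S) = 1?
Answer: 3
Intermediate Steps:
N(Y, u) = -3 + Y + u (N(Y, u) = -3 + (u + 1*Y) = -3 + (u + Y) = -3 + (Y + u) = -3 + Y + u)
N(19, 83) + O(-51 - 45, -46) = (-3 + 19 + 83) + (-51 - 45) = 99 - 96 = 3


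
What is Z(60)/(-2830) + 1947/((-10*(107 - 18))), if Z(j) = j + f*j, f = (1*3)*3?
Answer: -604401/251870 ≈ -2.3997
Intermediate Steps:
f = 9 (f = 3*3 = 9)
Z(j) = 10*j (Z(j) = j + 9*j = 10*j)
Z(60)/(-2830) + 1947/((-10*(107 - 18))) = (10*60)/(-2830) + 1947/((-10*(107 - 18))) = 600*(-1/2830) + 1947/((-10*89)) = -60/283 + 1947/(-890) = -60/283 + 1947*(-1/890) = -60/283 - 1947/890 = -604401/251870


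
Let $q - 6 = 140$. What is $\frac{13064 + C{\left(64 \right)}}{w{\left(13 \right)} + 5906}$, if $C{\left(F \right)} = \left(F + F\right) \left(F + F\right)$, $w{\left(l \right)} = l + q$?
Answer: $\frac{29448}{6065} \approx 4.8554$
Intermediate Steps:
$q = 146$ ($q = 6 + 140 = 146$)
$w{\left(l \right)} = 146 + l$ ($w{\left(l \right)} = l + 146 = 146 + l$)
$C{\left(F \right)} = 4 F^{2}$ ($C{\left(F \right)} = 2 F 2 F = 4 F^{2}$)
$\frac{13064 + C{\left(64 \right)}}{w{\left(13 \right)} + 5906} = \frac{13064 + 4 \cdot 64^{2}}{\left(146 + 13\right) + 5906} = \frac{13064 + 4 \cdot 4096}{159 + 5906} = \frac{13064 + 16384}{6065} = 29448 \cdot \frac{1}{6065} = \frac{29448}{6065}$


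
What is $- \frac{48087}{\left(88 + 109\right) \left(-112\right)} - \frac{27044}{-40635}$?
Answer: $\frac{52055389}{18297360} \approx 2.845$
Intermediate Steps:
$- \frac{48087}{\left(88 + 109\right) \left(-112\right)} - \frac{27044}{-40635} = - \frac{48087}{197 \left(-112\right)} - - \frac{27044}{40635} = - \frac{48087}{-22064} + \frac{27044}{40635} = \left(-48087\right) \left(- \frac{1}{22064}\right) + \frac{27044}{40635} = \frac{48087}{22064} + \frac{27044}{40635} = \frac{52055389}{18297360}$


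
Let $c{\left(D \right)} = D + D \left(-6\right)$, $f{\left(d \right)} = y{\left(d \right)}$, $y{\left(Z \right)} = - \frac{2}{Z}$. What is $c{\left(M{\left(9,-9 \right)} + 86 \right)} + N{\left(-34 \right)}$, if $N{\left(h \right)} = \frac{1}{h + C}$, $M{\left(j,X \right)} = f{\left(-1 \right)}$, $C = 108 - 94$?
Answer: $- \frac{8801}{20} \approx -440.05$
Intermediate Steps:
$C = 14$
$f{\left(d \right)} = - \frac{2}{d}$
$M{\left(j,X \right)} = 2$ ($M{\left(j,X \right)} = - \frac{2}{-1} = \left(-2\right) \left(-1\right) = 2$)
$c{\left(D \right)} = - 5 D$ ($c{\left(D \right)} = D - 6 D = - 5 D$)
$N{\left(h \right)} = \frac{1}{14 + h}$ ($N{\left(h \right)} = \frac{1}{h + 14} = \frac{1}{14 + h}$)
$c{\left(M{\left(9,-9 \right)} + 86 \right)} + N{\left(-34 \right)} = - 5 \left(2 + 86\right) + \frac{1}{14 - 34} = \left(-5\right) 88 + \frac{1}{-20} = -440 - \frac{1}{20} = - \frac{8801}{20}$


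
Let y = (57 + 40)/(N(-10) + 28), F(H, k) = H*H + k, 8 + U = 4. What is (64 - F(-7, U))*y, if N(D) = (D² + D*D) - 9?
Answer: 1843/219 ≈ 8.4155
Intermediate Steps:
U = -4 (U = -8 + 4 = -4)
N(D) = -9 + 2*D² (N(D) = (D² + D²) - 9 = 2*D² - 9 = -9 + 2*D²)
F(H, k) = k + H² (F(H, k) = H² + k = k + H²)
y = 97/219 (y = (57 + 40)/((-9 + 2*(-10)²) + 28) = 97/((-9 + 2*100) + 28) = 97/((-9 + 200) + 28) = 97/(191 + 28) = 97/219 ≈ 0.44292)
(64 - F(-7, U))*y = (64 - (-4 + (-7)²))*(97/219) = (64 - (-4 + 49))*(97/219) = (64 - 1*45)*(97/219) = (64 - 45)*(97/219) = 19*(97/219) = 1843/219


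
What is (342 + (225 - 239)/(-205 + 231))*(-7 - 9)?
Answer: -71024/13 ≈ -5463.4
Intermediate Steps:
(342 + (225 - 239)/(-205 + 231))*(-7 - 9) = (342 - 14/26)*(-16) = (342 - 14*1/26)*(-16) = (342 - 7/13)*(-16) = (4439/13)*(-16) = -71024/13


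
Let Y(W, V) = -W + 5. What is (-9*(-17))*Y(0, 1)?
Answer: 765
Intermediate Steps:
Y(W, V) = 5 - W
(-9*(-17))*Y(0, 1) = (-9*(-17))*(5 - 1*0) = 153*(5 + 0) = 153*5 = 765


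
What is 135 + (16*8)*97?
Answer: 12551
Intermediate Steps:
135 + (16*8)*97 = 135 + 128*97 = 135 + 12416 = 12551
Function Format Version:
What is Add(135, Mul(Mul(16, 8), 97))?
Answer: 12551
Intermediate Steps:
Add(135, Mul(Mul(16, 8), 97)) = Add(135, Mul(128, 97)) = Add(135, 12416) = 12551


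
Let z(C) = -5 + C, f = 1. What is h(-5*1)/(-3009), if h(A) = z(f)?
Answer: 4/3009 ≈ 0.0013293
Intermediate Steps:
h(A) = -4 (h(A) = -5 + 1 = -4)
h(-5*1)/(-3009) = -4/(-3009) = -4*(-1/3009) = 4/3009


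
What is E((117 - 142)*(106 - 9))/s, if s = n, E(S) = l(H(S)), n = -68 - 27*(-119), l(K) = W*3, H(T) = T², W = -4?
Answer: -12/3145 ≈ -0.0038156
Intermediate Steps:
l(K) = -12 (l(K) = -4*3 = -12)
n = 3145 (n = -68 + 3213 = 3145)
E(S) = -12
s = 3145
E((117 - 142)*(106 - 9))/s = -12/3145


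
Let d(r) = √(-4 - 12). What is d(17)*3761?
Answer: 15044*I ≈ 15044.0*I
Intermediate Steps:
d(r) = 4*I (d(r) = √(-16) = 4*I)
d(17)*3761 = (4*I)*3761 = 15044*I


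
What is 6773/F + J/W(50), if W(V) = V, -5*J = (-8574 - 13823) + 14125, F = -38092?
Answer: 156701887/4761500 ≈ 32.910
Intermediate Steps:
J = 8272/5 (J = -((-8574 - 13823) + 14125)/5 = -(-22397 + 14125)/5 = -⅕*(-8272) = 8272/5 ≈ 1654.4)
6773/F + J/W(50) = 6773/(-38092) + (8272/5)/50 = 6773*(-1/38092) + (8272/5)*(1/50) = -6773/38092 + 4136/125 = 156701887/4761500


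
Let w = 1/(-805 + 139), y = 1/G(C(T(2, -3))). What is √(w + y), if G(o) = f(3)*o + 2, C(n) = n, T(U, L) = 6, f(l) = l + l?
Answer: √110371/2109 ≈ 0.15753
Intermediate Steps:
f(l) = 2*l
G(o) = 2 + 6*o (G(o) = (2*3)*o + 2 = 6*o + 2 = 2 + 6*o)
y = 1/38 (y = 1/(2 + 6*6) = 1/(2 + 36) = 1/38 ≈ 0.026316)
w = -1/666 (w = 1/(-666) = -1/666 ≈ -0.0015015)
√(w + y) = √(-1/666 + 1/38) = √(157/6327) = √110371/2109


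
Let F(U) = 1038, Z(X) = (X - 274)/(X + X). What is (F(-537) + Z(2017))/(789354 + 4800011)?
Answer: 837807/4509499682 ≈ 0.00018579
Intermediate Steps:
Z(X) = (-274 + X)/(2*X) (Z(X) = (-274 + X)/((2*X)) = (-274 + X)*(1/(2*X)) = (-274 + X)/(2*X))
(F(-537) + Z(2017))/(789354 + 4800011) = (1038 + (½)*(-274 + 2017)/2017)/(789354 + 4800011) = (1038 + (½)*(1/2017)*1743)/5589365 = (1038 + 1743/4034)*(1/5589365) = (4189035/4034)*(1/5589365) = 837807/4509499682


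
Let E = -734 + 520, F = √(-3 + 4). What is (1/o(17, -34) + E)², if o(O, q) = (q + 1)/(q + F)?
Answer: 45369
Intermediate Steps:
F = 1 (F = √1 = 1)
E = -214
o(O, q) = 1 (o(O, q) = (q + 1)/(q + 1) = (1 + q)/(1 + q) = 1)
(1/o(17, -34) + E)² = (1/1 - 214)² = (1 - 214)² = (-213)² = 45369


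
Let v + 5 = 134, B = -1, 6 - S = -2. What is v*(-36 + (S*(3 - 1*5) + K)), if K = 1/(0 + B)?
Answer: -6837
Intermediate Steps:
S = 8 (S = 6 - 1*(-2) = 6 + 2 = 8)
v = 129 (v = -5 + 134 = 129)
K = -1 (K = 1/(0 - 1) = 1/(-1) = -1)
v*(-36 + (S*(3 - 1*5) + K)) = 129*(-36 + (8*(3 - 1*5) - 1)) = 129*(-36 + (8*(3 - 5) - 1)) = 129*(-36 + (8*(-2) - 1)) = 129*(-36 + (-16 - 1)) = 129*(-36 - 17) = 129*(-53) = -6837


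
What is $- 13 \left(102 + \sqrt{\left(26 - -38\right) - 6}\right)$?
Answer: $-1326 - 13 \sqrt{58} \approx -1425.0$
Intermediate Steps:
$- 13 \left(102 + \sqrt{\left(26 - -38\right) - 6}\right) = - 13 \left(102 + \sqrt{\left(26 + 38\right) - 6}\right) = - 13 \left(102 + \sqrt{64 - 6}\right) = - 13 \left(102 + \sqrt{58}\right) = -1326 - 13 \sqrt{58}$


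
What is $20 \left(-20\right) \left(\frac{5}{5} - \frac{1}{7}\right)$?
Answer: $- \frac{2400}{7} \approx -342.86$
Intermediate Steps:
$20 \left(-20\right) \left(\frac{5}{5} - \frac{1}{7}\right) = - 400 \left(5 \cdot \frac{1}{5} - \frac{1}{7}\right) = - 400 \left(1 - \frac{1}{7}\right) = \left(-400\right) \frac{6}{7} = - \frac{2400}{7}$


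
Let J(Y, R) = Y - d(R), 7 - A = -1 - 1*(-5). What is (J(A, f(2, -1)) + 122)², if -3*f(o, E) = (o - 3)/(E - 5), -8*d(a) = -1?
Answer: 998001/64 ≈ 15594.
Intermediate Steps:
A = 3 (A = 7 - (-1 - 1*(-5)) = 7 - (-1 + 5) = 7 - 1*4 = 7 - 4 = 3)
d(a) = ⅛ (d(a) = -⅛*(-1) = ⅛)
f(o, E) = -(-3 + o)/(3*(-5 + E)) (f(o, E) = -(o - 3)/(3*(E - 5)) = -(-3 + o)/(3*(-5 + E)))
J(Y, R) = -⅛ + Y (J(Y, R) = Y - 1*⅛ = Y - ⅛ = -⅛ + Y)
(J(A, f(2, -1)) + 122)² = ((-⅛ + 3) + 122)² = (23/8 + 122)² = (999/8)² = 998001/64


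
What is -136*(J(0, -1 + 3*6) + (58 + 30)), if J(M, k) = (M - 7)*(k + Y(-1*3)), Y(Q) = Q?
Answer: 1360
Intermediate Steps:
J(M, k) = (-7 + M)*(-3 + k) (J(M, k) = (M - 7)*(k - 1*3) = (-7 + M)*(k - 3) = (-7 + M)*(-3 + k))
-136*(J(0, -1 + 3*6) + (58 + 30)) = -136*((21 - 7*(-1 + 3*6) - 3*0 + 0*(-1 + 3*6)) + (58 + 30)) = -136*((21 - 7*(-1 + 18) + 0 + 0*(-1 + 18)) + 88) = -136*((21 - 7*17 + 0 + 0*17) + 88) = -136*((21 - 119 + 0 + 0) + 88) = -136*(-98 + 88) = -136*(-10) = 1360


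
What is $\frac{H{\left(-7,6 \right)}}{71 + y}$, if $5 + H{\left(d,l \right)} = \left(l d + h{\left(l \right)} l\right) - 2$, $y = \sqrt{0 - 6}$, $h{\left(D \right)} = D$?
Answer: $- \frac{923}{5047} + \frac{13 i \sqrt{6}}{5047} \approx -0.18288 + 0.0063094 i$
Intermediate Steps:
$y = i \sqrt{6}$ ($y = \sqrt{-6} = i \sqrt{6} \approx 2.4495 i$)
$H{\left(d,l \right)} = -7 + l^{2} + d l$ ($H{\left(d,l \right)} = -5 - \left(2 - l d - l l\right) = -5 - \left(2 - l^{2} - d l\right) = -5 + \left(-2 + l^{2} + d l\right) = -7 + l^{2} + d l$)
$\frac{H{\left(-7,6 \right)}}{71 + y} = \frac{-7 + 6^{2} - 42}{71 + i \sqrt{6}} = \frac{-7 + 36 - 42}{71 + i \sqrt{6}} = \frac{1}{71 + i \sqrt{6}} \left(-13\right) = - \frac{13}{71 + i \sqrt{6}}$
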